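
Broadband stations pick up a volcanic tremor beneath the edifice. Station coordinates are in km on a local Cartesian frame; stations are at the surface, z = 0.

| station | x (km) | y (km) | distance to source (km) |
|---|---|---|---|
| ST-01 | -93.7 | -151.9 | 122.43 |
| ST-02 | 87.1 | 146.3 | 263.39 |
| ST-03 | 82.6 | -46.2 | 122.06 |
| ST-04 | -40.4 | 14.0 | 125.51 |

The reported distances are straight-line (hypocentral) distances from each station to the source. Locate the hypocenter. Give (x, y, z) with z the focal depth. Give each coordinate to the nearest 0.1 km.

(-11.2, -89.2, 65.2)

Each station gives a sphere (x−x_i)² + (y−y_i)² + z² = d_i² (stations at z=0).
Subtracting the ST-01 sphere from ST-02 and ST-03: z² cancels, leaving linear equations in x and y:
361.6 x + 596.4 y = -57248.39
352.6 x + 211.4 y = -22805.64
Solving: x ≈ -11.199, y ≈ -89.200 km (keep extra digits for the depth step; rounded: -11.2, -89.2).
Then from the ST-01 sphere: z² = 122.43² − (x + 93.7)² − (y + 151.9)² with x = -11.199, y = -89.200, so z ≈ 65.203 ≈ 65.2 km.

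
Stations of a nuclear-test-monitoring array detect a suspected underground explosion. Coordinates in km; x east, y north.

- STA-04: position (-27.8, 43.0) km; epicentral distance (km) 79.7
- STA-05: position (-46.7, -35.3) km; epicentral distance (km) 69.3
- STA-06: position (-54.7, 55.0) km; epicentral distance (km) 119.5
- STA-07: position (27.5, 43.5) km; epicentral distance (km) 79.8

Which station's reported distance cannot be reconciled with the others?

STA-04

Solve using three stations at a time. Using STA-05, STA-06, STA-07 (subtract circle equations pairwise → linear system) gives (x, y) ≈ (22.6, -36.1).
Distances from that point to each station vs reported:
  STA-04: calculated 93.8 vs reported 79.7 → residual 14.1 km
  STA-05: calculated 69.3 vs reported 69.3 → residual 0.0 km
  STA-06: calculated 119.5 vs reported 119.5 → residual 0.0 km
  STA-07: calculated 79.8 vs reported 79.8 → residual 0.0 km
STA-05, STA-06, STA-07 are mutually consistent (residuals ≈ 0); STA-04 is off by 14.1 km.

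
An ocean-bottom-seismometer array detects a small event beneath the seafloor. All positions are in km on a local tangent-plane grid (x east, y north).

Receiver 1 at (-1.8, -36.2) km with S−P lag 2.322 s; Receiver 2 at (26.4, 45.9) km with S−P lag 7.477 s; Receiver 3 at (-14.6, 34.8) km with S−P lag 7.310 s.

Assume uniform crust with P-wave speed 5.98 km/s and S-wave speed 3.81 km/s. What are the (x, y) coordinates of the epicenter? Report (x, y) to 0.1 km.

Distance from S−P lag: d = Δt · v_P v_S / (v_P − v_S) = Δt · (5.98·3.81)/(5.98−3.81) ≈ 10.4994·Δt.
So d_Receiver 1 = 24.38, d_Receiver 2 = 78.50, d_Receiver 3 = 76.75 km.
Circle about each station: (x + 1.8)² + (y + 36.2)² = 24.38²; (x − 26.4)² + (y − 45.9)² = 78.50²; (x + 14.6)² + (y − 34.8)² = 76.75².
Subtracting the Receiver 1 equation from the Receiver 2 and Receiver 3 equations removes the quadratic terms:
56.4 x + 164.2 y = -4077.78
-25.6 x + 142.0 y = -5185.66
Solving the 2×2 system: x ≈ 22.3, y ≈ -32.5 km.

x ≈ 22.3 km, y ≈ -32.5 km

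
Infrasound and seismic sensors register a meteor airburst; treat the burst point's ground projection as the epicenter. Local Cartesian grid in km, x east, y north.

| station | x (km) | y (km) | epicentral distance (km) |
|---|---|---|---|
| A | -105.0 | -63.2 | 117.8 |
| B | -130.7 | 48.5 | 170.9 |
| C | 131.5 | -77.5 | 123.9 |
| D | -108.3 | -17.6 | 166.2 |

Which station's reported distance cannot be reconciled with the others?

D

Solve using three stations at a time. Using A, B, C (subtract circle equations pairwise → linear system) gives (x, y) ≈ (11.6, -46.2).
Distances from that point to each station vs reported:
  A: calculated 117.8 vs reported 117.8 → residual 0.0 km
  B: calculated 170.9 vs reported 170.9 → residual 0.0 km
  C: calculated 123.9 vs reported 123.9 → residual 0.0 km
  D: calculated 123.3 vs reported 166.2 → residual 42.9 km
A, B, C are mutually consistent (residuals ≈ 0); D is off by 42.9 km.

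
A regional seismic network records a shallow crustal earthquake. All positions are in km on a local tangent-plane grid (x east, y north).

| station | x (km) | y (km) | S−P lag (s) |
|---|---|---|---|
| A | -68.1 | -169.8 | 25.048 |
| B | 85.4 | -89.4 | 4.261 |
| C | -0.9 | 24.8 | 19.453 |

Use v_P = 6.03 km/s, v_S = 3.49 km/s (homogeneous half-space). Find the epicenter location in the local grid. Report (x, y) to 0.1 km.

(119.9, -81.9)

Distance from S−P lag: d = Δt · v_P v_S / (v_P − v_S) = Δt · (6.03·3.49)/(6.03−3.49) ≈ 8.2853·Δt.
So d_A = 207.53, d_B = 35.30, d_C = 161.17 km.
Circle about each station: (x + 68.1)² + (y + 169.8)² = 207.53²; (x − 85.4)² + (y + 89.4)² = 35.30²; (x + 0.9)² + (y − 24.8)² = 161.17².
Subtracting the A equation from the B and C equations removes the quadratic terms:
307.0 x + 160.8 y = 23638.48
134.4 x + 389.2 y = -15760.87
Solving the 2×2 system: x ≈ 119.9, y ≈ -81.9 km.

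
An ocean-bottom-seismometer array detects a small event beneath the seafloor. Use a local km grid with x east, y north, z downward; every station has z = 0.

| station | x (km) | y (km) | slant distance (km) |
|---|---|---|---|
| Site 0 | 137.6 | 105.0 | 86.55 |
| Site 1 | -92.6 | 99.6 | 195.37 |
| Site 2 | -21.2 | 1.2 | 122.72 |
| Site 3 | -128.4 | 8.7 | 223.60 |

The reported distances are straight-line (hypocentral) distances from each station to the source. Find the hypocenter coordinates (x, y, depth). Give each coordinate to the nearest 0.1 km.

Each station gives a sphere (x−x_i)² + (y−y_i)² + z² = d_i² (stations at z=0).
Subtracting the Site 0 sphere from Site 1 and Site 2: z² cancels, leaving linear equations in x and y:
-460.4 x − 10.8 y = -42142.37
-317.6 x − 207.6 y = -37077.18
Solving: x ≈ 90.596, y ≈ 40.000 km (keep extra digits for the depth step; rounded: 90.6, 40.0).
Then from the Site 0 sphere: z² = 86.55² − (x − 137.6)² − (y − 105.0)² with x = 90.596, y = 40.000, so z ≈ 32.504 ≈ 32.5 km.
Check against Site 3 (with the unrounded solution): distance 223.60 ≈ 223.60 km. ✓

(90.6, 40.0, 32.5)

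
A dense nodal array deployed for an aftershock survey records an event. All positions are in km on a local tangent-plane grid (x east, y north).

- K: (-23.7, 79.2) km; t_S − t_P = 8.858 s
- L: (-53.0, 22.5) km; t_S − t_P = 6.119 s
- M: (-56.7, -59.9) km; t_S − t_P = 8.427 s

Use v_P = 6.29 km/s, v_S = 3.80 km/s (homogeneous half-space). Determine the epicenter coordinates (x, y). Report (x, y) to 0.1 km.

(0.2, -2.4)

Distance from S−P lag: d = Δt · v_P v_S / (v_P − v_S) = Δt · (6.29·3.80)/(6.29−3.80) ≈ 9.5992·Δt.
So d_K = 85.03, d_L = 58.74, d_M = 80.89 km.
Circle about each station: (x + 23.7)² + (y − 79.2)² = 85.03²; (x + 53.0)² + (y − 22.5)² = 58.74²; (x + 56.7)² + (y + 59.9)² = 80.89².
Subtracting pairs of circle equations eliminates x²+y² and gives linear equations (the radical axes):
-58.6 x − 113.4 y = 260.63
-66.0 x − 278.2 y = 655.48
Solving the 2×2 system: x ≈ 0.2, y ≈ -2.4 km.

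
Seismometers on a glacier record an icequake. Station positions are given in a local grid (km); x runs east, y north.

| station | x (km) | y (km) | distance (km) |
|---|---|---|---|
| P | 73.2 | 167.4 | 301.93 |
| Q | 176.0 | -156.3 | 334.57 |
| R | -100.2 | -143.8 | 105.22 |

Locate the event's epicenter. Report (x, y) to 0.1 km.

(-140.0, -46.4)

Circle about each station: (x − 73.2)² + (y − 167.4)² = 301.93²; (x − 176.0)² + (y + 156.3)² = 334.57²; (x + 100.2)² + (y + 143.8)² = 105.22².
Subtracting pairs of circle equations eliminates x²+y² and gives linear equations (the radical axes):
205.6 x − 647.4 y = 1249.33
-346.8 x − 622.4 y = 77427.96
Solving the 2×2 system: x ≈ -140.0, y ≈ -46.4 km.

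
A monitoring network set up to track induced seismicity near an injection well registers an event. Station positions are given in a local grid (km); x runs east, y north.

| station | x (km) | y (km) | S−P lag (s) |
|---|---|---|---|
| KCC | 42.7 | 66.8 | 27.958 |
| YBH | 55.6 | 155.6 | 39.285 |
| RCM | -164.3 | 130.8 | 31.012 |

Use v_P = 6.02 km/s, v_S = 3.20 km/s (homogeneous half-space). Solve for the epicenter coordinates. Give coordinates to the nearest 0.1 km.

Distance from S−P lag: d = Δt · v_P v_S / (v_P − v_S) = Δt · (6.02·3.20)/(6.02−3.20) ≈ 6.8312·Δt.
So d_KCC = 190.99, d_YBH = 268.36, d_RCM = 211.85 km.
Circle about each station: (x − 42.7)² + (y − 66.8)² = 190.99²; (x − 55.6)² + (y − 155.6)² = 268.36²; (x + 164.3)² + (y − 130.8)² = 211.85².
Subtracting pairs of circle equations eliminates x²+y² and gives linear equations (the radical axes):
25.8 x + 177.6 y = -14522.72
-414.0 x + 128.0 y = 29414.36
Solving the 2×2 system: x ≈ -92.2, y ≈ -68.4 km.
Check against KCC (with the unrounded x, y): √((x − 42.7)²+(y − 66.8)²) = 190.97 ≈ 190.99 km. ✓

(-92.2, -68.4)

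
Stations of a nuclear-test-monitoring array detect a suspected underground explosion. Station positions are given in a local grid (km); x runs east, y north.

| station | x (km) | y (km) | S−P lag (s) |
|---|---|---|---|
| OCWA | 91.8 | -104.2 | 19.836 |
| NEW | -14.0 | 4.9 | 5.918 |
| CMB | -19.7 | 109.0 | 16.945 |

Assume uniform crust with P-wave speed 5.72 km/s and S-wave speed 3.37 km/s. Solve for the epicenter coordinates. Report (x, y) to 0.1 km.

x ≈ -51.1 km, y ≈ -26.4 km

Distance from S−P lag: d = Δt · v_P v_S / (v_P − v_S) = Δt · (5.72·3.37)/(5.72−3.37) ≈ 8.2027·Δt.
So d_OCWA = 162.71, d_NEW = 48.54, d_CMB = 139.00 km.
Circle about each station: (x − 91.8)² + (y + 104.2)² = 162.71²; (x + 14.0)² + (y − 4.9)² = 48.54²; (x + 19.7)² + (y − 109.0)² = 139.00².
Subtracting the OCWA equation from the NEW and CMB equations removes the quadratic terms:
-211.6 x + 218.2 y = 5053.54
-223.0 x + 426.4 y = 137.75
Solving the 2×2 system: x ≈ -51.1, y ≈ -26.4 km.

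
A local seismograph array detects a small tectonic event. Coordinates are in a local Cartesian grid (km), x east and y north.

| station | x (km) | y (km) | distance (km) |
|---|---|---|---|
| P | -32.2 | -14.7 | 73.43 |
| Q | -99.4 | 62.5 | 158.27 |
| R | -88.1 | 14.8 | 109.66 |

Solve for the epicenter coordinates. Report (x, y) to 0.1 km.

(-46.6, -86.7)

Circle about each station: (x + 32.2)² + (y + 14.7)² = 73.43²; (x + 99.4)² + (y − 62.5)² = 158.27²; (x + 88.1)² + (y − 14.8)² = 109.66².
Subtracting pairs of circle equations eliminates x²+y² and gives linear equations (the radical axes):
-134.4 x + 154.4 y = -7123.75
-111.8 x + 59.0 y = 94.37
Solving the 2×2 system: x ≈ -46.6, y ≈ -86.7 km.
Check against P (with the unrounded x, y): √((x + 32.2)²+(y + 14.7)²) = 73.43 ≈ 73.43 km. ✓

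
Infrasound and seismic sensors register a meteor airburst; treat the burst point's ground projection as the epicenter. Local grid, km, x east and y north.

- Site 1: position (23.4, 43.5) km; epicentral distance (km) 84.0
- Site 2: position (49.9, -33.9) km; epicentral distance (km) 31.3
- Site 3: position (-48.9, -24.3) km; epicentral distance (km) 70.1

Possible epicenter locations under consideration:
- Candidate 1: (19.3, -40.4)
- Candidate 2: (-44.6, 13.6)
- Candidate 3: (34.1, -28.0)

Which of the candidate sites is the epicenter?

Candidate 1

For each candidate, compare |candidate − station| to the reported distance:
Candidate 1: residuals Site 1 0.0, Site 2 0.0, Site 3 0.0 → max 0.0 km
Candidate 2: residuals Site 1 9.7, Site 2 74.5, Site 3 32.0 → max 74.5 km
Candidate 3: residuals Site 1 11.7, Site 2 14.4, Site 3 13.0 → max 14.4 km
Only Candidate 1 has all residuals ≈ 0.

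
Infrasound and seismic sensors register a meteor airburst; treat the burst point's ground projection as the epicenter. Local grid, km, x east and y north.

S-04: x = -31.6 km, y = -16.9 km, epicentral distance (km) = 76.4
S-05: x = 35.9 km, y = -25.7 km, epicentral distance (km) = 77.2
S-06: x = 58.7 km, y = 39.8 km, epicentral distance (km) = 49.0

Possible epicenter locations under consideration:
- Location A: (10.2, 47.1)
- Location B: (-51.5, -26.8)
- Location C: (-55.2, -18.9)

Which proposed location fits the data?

Location A

For each candidate, compare |candidate − station| to the reported distance:
Location A: residuals S-04 0.0, S-05 0.0, S-06 0.0 → max 0.0 km
Location B: residuals S-04 54.2, S-05 10.2, S-06 79.8 → max 79.8 km
Location C: residuals S-04 52.7, S-05 14.2, S-06 79.1 → max 79.1 km
Only Location A has all residuals ≈ 0.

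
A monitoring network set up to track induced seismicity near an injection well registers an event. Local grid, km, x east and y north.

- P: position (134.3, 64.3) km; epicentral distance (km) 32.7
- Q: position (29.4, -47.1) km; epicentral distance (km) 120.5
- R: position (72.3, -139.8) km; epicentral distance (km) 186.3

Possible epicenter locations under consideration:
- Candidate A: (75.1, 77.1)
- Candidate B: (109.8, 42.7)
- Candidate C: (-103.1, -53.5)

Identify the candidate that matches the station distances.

For each candidate, compare |candidate − station| to the reported distance:
Candidate A: residuals P 27.9, Q 11.8, R 30.6 → max 30.6 km
Candidate B: residuals P 0.0, Q 0.0, R 0.0 → max 0.0 km
Candidate C: residuals P 232.3, Q 12.2, R 9.2 → max 232.3 km
Only Candidate B has all residuals ≈ 0.

Candidate B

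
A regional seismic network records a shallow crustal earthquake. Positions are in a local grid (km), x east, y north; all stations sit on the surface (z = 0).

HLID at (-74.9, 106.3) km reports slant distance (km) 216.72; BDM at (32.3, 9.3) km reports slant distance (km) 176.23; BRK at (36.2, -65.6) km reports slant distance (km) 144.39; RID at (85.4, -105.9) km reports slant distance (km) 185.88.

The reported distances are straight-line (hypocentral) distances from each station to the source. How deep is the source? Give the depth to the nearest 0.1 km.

Each station gives a sphere (x−x_i)² + (y−y_i)² + z² = d_i² (stations at z=0).
Subtracting the HLID sphere from BDM and BRK: z² cancels, leaving linear equations in x and y:
214.4 x − 194.0 y = 130.63
222.2 x − 343.8 y = 14823.19
Solving: x ≈ -92.498, y ≈ -102.897 km (keep extra digits for the depth step; rounded: -92.5, -102.9).
Then from the HLID sphere: z² = 216.72² − (x + 74.9)² − (y − 106.3)² with x = -92.498, y = -102.897, so z ≈ 53.800 ≈ 53.8 km.

depth ≈ 53.8 km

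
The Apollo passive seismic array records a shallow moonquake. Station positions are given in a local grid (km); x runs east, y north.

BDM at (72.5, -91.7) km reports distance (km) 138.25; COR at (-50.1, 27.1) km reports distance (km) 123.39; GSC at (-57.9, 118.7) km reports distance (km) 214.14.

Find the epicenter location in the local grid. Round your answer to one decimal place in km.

x ≈ -65.7 km, y ≈ -95.3 km

Circle about each station: (x − 72.5)² + (y + 91.7)² = 138.25²; (x + 50.1)² + (y − 27.1)² = 123.39²; (x + 57.9)² + (y − 118.7)² = 214.14².
Subtracting the BDM equation from the COR and GSC equations removes the quadratic terms:
-245.2 x + 237.6 y = -6532.75
-260.8 x + 420.8 y = -22965.92
Solving the 2×2 system: x ≈ -65.7, y ≈ -95.3 km.
Check against BDM (with the unrounded x, y): √((x − 72.5)²+(y + 91.7)²) = 138.25 ≈ 138.25 km. ✓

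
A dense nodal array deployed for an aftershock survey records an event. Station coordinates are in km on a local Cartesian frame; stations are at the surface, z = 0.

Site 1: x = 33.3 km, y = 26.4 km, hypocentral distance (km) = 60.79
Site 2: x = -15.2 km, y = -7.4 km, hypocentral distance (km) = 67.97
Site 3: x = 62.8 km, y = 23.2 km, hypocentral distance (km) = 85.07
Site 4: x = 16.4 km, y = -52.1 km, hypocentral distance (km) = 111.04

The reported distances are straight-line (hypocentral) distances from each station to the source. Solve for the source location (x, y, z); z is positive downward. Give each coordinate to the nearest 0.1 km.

x ≈ -9.3 km, y ≈ 49.5 km, depth ≈ 36.7 km

Each station gives a sphere (x−x_i)² + (y−y_i)² + z² = d_i² (stations at z=0).
Subtracting the Site 1 sphere from Site 2 and Site 3: z² cancels, leaving linear equations in x and y:
-97.0 x − 67.6 y = -2444.55
59.0 x − 6.4 y = -865.25
Solving: x ≈ -9.296, y ≈ 49.500 km (keep extra digits for the depth step; rounded: -9.3, 49.5).
Then from the Site 1 sphere: z² = 60.79² − (x − 33.3)² − (y − 26.4)² with x = -9.296, y = 49.500, so z ≈ 36.707 ≈ 36.7 km.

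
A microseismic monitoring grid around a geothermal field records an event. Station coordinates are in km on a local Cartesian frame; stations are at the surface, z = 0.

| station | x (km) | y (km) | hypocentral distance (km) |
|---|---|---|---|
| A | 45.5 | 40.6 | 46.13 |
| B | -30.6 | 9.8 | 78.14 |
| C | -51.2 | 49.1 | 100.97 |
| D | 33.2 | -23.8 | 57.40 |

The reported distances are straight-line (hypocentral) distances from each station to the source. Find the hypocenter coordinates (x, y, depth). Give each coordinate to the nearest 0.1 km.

Each station gives a sphere (x−x_i)² + (y−y_i)² + z² = d_i² (stations at z=0).
Subtracting the A sphere from B and C: z² cancels, leaving linear equations in x and y:
-152.2 x − 61.6 y = -6664.09
-193.4 x + 17.0 y = -6753.32
Solving: x ≈ 36.501, y ≈ 17.998 km (keep extra digits for the depth step; rounded: 36.5, 18.0).
Then from the A sphere: z² = 46.13² − (x − 45.5)² − (y − 40.6)² with x = 36.501, y = 17.998, so z ≈ 39.194 ≈ 39.2 km.

x ≈ 36.5 km, y ≈ 18.0 km, depth ≈ 39.2 km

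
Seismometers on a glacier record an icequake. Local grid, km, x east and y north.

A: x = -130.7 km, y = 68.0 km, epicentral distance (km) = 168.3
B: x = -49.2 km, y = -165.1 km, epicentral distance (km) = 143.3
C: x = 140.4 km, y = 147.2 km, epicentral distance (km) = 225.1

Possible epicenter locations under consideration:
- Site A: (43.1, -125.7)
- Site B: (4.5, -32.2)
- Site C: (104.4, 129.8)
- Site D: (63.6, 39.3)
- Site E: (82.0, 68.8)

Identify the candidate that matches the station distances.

For each candidate, compare |candidate − station| to the reported distance:
Site A: residuals A 91.9, B 42.9, C 64.6 → max 91.9 km
Site B: residuals A 0.0, B 0.0, C 0.0 → max 0.0 km
Site C: residuals A 74.8, B 189.2, C 185.1 → max 189.2 km
Site D: residuals A 28.1, B 90.2, C 92.7 → max 92.7 km
Site E: residuals A 44.4, B 124.9, C 127.3 → max 127.3 km
Only Site B has all residuals ≈ 0.

Site B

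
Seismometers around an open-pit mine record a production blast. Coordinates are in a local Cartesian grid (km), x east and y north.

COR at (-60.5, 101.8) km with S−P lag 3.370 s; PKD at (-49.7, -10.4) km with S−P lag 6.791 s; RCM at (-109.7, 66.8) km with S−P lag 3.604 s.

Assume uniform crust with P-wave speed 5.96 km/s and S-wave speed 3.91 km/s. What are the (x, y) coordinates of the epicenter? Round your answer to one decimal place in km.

x ≈ -68.8 km, y ≈ 64.4 km

Distance from S−P lag: d = Δt · v_P v_S / (v_P − v_S) = Δt · (5.96·3.91)/(5.96−3.91) ≈ 11.3676·Δt.
So d_COR = 38.31, d_PKD = 77.20, d_RCM = 40.97 km.
Circle about each station: (x + 60.5)² + (y − 101.8)² = 38.31²; (x + 49.7)² + (y + 10.4)² = 77.20²; (x + 109.7)² + (y − 66.8)² = 40.97².
Subtracting the COR equation from the PKD and RCM equations removes the quadratic terms:
21.6 x − 224.4 y = -15937.42
-98.4 x − 70.0 y = 2261.96
Solving the 2×2 system: x ≈ -68.8, y ≈ 64.4 km.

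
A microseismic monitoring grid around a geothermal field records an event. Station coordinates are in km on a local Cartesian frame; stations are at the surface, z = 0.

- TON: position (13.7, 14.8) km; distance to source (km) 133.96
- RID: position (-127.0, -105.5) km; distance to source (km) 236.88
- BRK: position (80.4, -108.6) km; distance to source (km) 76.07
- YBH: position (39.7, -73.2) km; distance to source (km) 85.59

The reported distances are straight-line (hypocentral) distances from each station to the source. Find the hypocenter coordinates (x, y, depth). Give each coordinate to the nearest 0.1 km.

x ≈ 98.6 km, y ≈ -68.3 km, depth ≈ 61.9 km

Each station gives a sphere (x−x_i)² + (y−y_i)² + z² = d_i² (stations at z=0).
Subtracting the TON sphere from RID and BRK: z² cancels, leaving linear equations in x and y:
-281.4 x − 240.6 y = -11314.33
133.4 x − 246.8 y = 30010.03
Solving: x ≈ 98.604, y ≈ -68.299 km (keep extra digits for the depth step; rounded: 98.6, -68.3).
Then from the TON sphere: z² = 133.96² − (x − 13.7)² − (y − 14.8)² with x = 98.604, y = -68.299, so z ≈ 61.896 ≈ 61.9 km.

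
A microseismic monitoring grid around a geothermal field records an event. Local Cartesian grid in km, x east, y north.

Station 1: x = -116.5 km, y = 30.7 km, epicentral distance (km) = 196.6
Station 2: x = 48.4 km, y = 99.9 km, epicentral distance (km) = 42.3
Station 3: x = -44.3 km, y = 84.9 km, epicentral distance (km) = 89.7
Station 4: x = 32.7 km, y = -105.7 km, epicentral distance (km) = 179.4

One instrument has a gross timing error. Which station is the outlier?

Station 3

Solve using three stations at a time. Using Station 1, Station 2, Station 4 (subtract circle equations pairwise → linear system) gives (x, y) ≈ (76.5, 68.3).
Distances from that point to each station vs reported:
  Station 1: calculated 196.6 vs reported 196.6 → residual 0.0 km
  Station 2: calculated 42.3 vs reported 42.3 → residual 0.0 km
  Station 3: calculated 121.9 vs reported 89.7 → residual 32.2 km
  Station 4: calculated 179.4 vs reported 179.4 → residual 0.0 km
Station 1, Station 2, Station 4 are mutually consistent (residuals ≈ 0); Station 3 is off by 32.2 km.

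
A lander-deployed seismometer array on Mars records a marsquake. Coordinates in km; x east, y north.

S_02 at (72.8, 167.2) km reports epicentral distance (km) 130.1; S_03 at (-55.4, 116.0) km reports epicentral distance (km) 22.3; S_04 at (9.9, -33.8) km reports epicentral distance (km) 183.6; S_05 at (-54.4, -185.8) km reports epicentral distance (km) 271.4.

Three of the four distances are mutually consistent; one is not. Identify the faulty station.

S_05

Solve using three stations at a time. Using S_02, S_03, S_04 (subtract circle equations pairwise → linear system) gives (x, y) ≈ (-54.1, 138.3).
Distances from that point to each station vs reported:
  S_02: calculated 130.1 vs reported 130.1 → residual 0.0 km
  S_03: calculated 22.3 vs reported 22.3 → residual 0.0 km
  S_04: calculated 183.6 vs reported 183.6 → residual 0.0 km
  S_05: calculated 324.1 vs reported 271.4 → residual 52.7 km
S_02, S_03, S_04 are mutually consistent (residuals ≈ 0); S_05 is off by 52.7 km.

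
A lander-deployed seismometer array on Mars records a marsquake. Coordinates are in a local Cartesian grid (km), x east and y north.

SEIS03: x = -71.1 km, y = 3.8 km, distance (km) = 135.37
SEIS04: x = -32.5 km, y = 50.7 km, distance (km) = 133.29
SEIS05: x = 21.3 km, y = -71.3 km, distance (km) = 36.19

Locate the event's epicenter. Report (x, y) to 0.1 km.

x ≈ 52.1 km, y ≈ -52.3 km

Circle about each station: (x + 71.1)² + (y − 3.8)² = 135.37²; (x + 32.5)² + (y − 50.7)² = 133.29²; (x − 21.3)² + (y + 71.3)² = 36.19².
Subtracting the SEIS03 equation from the SEIS04 and SEIS05 equations removes the quadratic terms:
77.2 x + 93.8 y = -884.10
184.8 x − 150.2 y = 17483.05
Solving the 2×2 system: x ≈ 52.1, y ≈ -52.3 km.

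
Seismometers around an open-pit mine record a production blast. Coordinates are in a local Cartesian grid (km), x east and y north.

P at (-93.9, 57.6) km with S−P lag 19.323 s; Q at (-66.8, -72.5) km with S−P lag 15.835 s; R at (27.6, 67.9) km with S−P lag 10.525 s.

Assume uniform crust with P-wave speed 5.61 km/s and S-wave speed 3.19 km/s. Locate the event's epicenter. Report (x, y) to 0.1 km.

32.1 km east, -9.8 km north

Distance from S−P lag: d = Δt · v_P v_S / (v_P − v_S) = Δt · (5.61·3.19)/(5.61−3.19) ≈ 7.3950·Δt.
So d_P = 142.89, d_Q = 117.10, d_R = 77.83 km.
Circle about each station: (x + 93.9)² + (y − 57.6)² = 142.89²; (x + 66.8)² + (y + 72.5)² = 117.10²; (x − 27.6)² + (y − 67.9)² = 77.83².
Subtracting the P equation from the Q and R equations removes the quadratic terms:
54.2 x − 260.2 y = 4288.66
243.0 x + 20.6 y = 7597.24
Solving the 2×2 system: x ≈ 32.1, y ≈ -9.8 km.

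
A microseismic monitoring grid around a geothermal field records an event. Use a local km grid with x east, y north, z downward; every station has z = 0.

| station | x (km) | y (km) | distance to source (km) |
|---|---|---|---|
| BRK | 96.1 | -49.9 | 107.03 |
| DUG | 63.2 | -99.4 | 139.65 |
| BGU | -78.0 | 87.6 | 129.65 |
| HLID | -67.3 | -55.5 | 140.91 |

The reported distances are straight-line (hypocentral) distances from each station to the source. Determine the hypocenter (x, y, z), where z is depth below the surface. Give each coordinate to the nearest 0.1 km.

Each station gives a sphere (x−x_i)² + (y−y_i)² + z² = d_i² (stations at z=0).
Subtracting the BRK sphere from DUG and BGU: z² cancels, leaving linear equations in x and y:
-65.8 x − 99.0 y = -5897.32
-348.2 x + 275.0 y = -3321.16
Solving: x ≈ 37.106, y ≈ 34.906 km (keep extra digits for the depth step; rounded: 37.1, 34.9).
Then from the BRK sphere: z² = 107.03² − (x − 96.1)² − (y + 49.9)² with x = 37.106, y = 34.906, so z ≈ 27.983 ≈ 28.0 km.
Check against HLID (with the unrounded solution): distance 140.91 ≈ 140.91 km. ✓

x ≈ 37.1 km, y ≈ 34.9 km, depth ≈ 28.0 km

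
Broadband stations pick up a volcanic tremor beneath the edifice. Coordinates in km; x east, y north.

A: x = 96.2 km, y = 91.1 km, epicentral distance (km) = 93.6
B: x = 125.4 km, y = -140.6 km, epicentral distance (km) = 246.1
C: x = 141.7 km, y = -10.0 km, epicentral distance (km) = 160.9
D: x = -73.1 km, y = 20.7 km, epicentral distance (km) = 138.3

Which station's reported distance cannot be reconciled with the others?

Solve using three stations at a time. Using A, B, C (subtract circle equations pairwise → linear system) gives (x, y) ≈ (4.2, 73.6).
Distances from that point to each station vs reported:
  A: calculated 93.7 vs reported 93.6 → residual 0.1 km
  B: calculated 246.1 vs reported 246.1 → residual 0.0 km
  C: calculated 160.9 vs reported 160.9 → residual 0.0 km
  D: calculated 93.7 vs reported 138.3 → residual 44.6 km
A, B, C are mutually consistent (residuals ≈ 0); D is off by 44.6 km.

D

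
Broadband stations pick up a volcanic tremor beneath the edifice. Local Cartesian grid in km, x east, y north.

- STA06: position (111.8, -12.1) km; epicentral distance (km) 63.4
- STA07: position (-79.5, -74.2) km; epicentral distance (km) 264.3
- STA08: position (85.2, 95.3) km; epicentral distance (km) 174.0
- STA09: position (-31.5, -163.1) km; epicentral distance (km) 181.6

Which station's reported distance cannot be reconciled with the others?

STA07

Solve using three stations at a time. Using STA06, STA08, STA09 (subtract circle equations pairwise → linear system) gives (x, y) ≈ (126.5, -73.7).
Distances from that point to each station vs reported:
  STA06: calculated 63.3 vs reported 63.4 → residual 0.1 km
  STA07: calculated 206.0 vs reported 264.3 → residual 58.3 km
  STA08: calculated 174.0 vs reported 174.0 → residual 0.0 km
  STA09: calculated 181.6 vs reported 181.6 → residual 0.0 km
STA06, STA08, STA09 are mutually consistent (residuals ≈ 0); STA07 is off by 58.3 km.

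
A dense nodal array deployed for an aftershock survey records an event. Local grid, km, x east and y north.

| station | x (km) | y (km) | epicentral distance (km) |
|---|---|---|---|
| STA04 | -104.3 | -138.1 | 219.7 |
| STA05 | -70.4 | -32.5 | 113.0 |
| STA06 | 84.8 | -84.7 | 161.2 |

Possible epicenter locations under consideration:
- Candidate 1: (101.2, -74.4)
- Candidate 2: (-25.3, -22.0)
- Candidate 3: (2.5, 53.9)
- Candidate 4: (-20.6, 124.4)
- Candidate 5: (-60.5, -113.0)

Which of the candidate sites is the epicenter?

Candidate 3

For each candidate, compare |candidate − station| to the reported distance:
Candidate 1: residuals STA04 4.6, STA05 63.6, STA06 141.8 → max 141.8 km
Candidate 2: residuals STA04 79.3, STA05 66.7, STA06 34.5 → max 79.3 km
Candidate 3: residuals STA04 0.0, STA05 0.0, STA06 0.0 → max 0.0 km
Candidate 4: residuals STA04 55.8, STA05 51.6, STA06 73.0 → max 73.0 km
Candidate 5: residuals STA04 169.2, STA05 31.9, STA06 13.2 → max 169.2 km
Only Candidate 3 has all residuals ≈ 0.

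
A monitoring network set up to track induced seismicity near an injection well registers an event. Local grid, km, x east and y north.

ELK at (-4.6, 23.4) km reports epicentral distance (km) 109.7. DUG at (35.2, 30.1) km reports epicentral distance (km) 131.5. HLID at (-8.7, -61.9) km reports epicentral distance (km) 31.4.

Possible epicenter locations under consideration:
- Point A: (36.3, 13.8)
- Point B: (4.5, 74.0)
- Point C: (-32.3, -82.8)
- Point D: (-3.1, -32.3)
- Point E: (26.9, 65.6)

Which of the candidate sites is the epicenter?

For each candidate, compare |candidate − station| to the reported distance:
Point A: residuals ELK 67.7, DUG 115.2, HLID 56.7 → max 115.2 km
Point B: residuals ELK 58.3, DUG 77.9, HLID 105.1 → max 105.1 km
Point C: residuals ELK 0.1, DUG 0.0, HLID 0.1 → max 0.1 km
Point D: residuals ELK 54.0, DUG 58.3, HLID 1.3 → max 58.3 km
Point E: residuals ELK 57.0, DUG 95.0, HLID 101.0 → max 101.0 km
Only Point C has all residuals ≈ 0.

Point C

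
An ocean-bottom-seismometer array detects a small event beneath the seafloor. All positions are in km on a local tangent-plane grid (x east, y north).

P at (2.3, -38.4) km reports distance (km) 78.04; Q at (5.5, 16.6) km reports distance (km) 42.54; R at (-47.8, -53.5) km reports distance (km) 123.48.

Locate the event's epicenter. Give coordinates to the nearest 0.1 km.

Circle about each station: (x − 2.3)² + (y + 38.4)² = 78.04²; (x − 5.5)² + (y − 16.6)² = 42.54²; (x + 47.8)² + (y + 53.5)² = 123.48².
Subtracting the P equation from the Q and R equations removes the quadratic terms:
6.4 x + 110.0 y = 3106.55
-100.2 x − 30.2 y = -5489.83
Solving the 2×2 system: x ≈ 47.1, y ≈ 25.5 km.

47.1 km east, 25.5 km north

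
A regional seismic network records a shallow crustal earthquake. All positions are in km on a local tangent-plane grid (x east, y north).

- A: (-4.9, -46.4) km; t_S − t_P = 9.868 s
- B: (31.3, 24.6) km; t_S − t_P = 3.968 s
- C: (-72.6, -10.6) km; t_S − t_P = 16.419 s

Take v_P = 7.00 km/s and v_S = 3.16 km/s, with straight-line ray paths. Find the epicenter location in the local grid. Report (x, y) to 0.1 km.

x ≈ 20.8 km, y ≈ 4.3 km

Distance from S−P lag: d = Δt · v_P v_S / (v_P − v_S) = Δt · (7.00·3.16)/(7.00−3.16) ≈ 5.7604·Δt.
So d_A = 56.84, d_B = 22.86, d_C = 94.58 km.
Circle about each station: (x + 4.9)² + (y + 46.4)² = 56.84²; (x − 31.3)² + (y − 24.6)² = 22.86²; (x + 72.6)² + (y + 10.6)² = 94.58².
Subtracting pairs of circle equations eliminates x²+y² and gives linear equations (the radical axes):
72.4 x + 142.0 y = 2116.09
-135.4 x + 71.6 y = -2508.44
Solving the 2×2 system: x ≈ 20.8, y ≈ 4.3 km.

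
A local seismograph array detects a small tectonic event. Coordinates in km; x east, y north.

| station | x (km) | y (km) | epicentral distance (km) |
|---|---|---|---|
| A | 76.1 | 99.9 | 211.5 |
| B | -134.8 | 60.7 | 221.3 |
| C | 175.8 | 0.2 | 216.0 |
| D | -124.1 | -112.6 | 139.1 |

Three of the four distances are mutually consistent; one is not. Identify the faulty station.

Solve using three stations at a time. Using A, B, D (subtract circle equations pairwise → linear system) gives (x, y) ≈ (14.7, -102.5).
Distances from that point to each station vs reported:
  A: calculated 211.5 vs reported 211.5 → residual 0.0 km
  B: calculated 221.3 vs reported 221.3 → residual 0.0 km
  C: calculated 191.1 vs reported 216.0 → residual 24.9 km
  D: calculated 139.2 vs reported 139.1 → residual 0.1 km
A, B, D are mutually consistent (residuals ≈ 0); C is off by 24.9 km.

C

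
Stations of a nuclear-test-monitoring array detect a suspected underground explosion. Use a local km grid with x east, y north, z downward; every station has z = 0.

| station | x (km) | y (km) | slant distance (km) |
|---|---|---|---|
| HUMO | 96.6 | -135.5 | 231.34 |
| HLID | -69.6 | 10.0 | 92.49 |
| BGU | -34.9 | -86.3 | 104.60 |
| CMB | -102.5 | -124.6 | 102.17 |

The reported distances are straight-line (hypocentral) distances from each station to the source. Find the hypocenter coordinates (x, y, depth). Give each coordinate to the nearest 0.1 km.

Each station gives a sphere (x−x_i)² + (y−y_i)² + z² = d_i² (stations at z=0).
Subtracting the HUMO sphere from HLID and BGU: z² cancels, leaving linear equations in x and y:
-332.4 x + 291.0 y = 22216.15
-263.0 x + 98.4 y = 23550.93
Solving: x ≈ -106.498, y ≈ -45.305 km (keep extra digits for the depth step; rounded: -106.5, -45.3).
Then from the HUMO sphere: z² = 231.34² − (x − 96.6)² − (y + 135.5)² with x = -106.498, y = -45.305, so z ≈ 64.298 ≈ 64.3 km.

x ≈ -106.5 km, y ≈ -45.3 km, depth ≈ 64.3 km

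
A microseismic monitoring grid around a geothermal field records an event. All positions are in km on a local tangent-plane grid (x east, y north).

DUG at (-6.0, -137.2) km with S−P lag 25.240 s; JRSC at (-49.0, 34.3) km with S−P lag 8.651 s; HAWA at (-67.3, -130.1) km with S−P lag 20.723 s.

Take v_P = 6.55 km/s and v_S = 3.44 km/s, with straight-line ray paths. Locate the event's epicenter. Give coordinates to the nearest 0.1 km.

Distance from S−P lag: d = Δt · v_P v_S / (v_P − v_S) = Δt · (6.55·3.44)/(6.55−3.44) ≈ 7.2450·Δt.
So d_DUG = 182.86, d_JRSC = 62.68, d_HAWA = 150.14 km.
Circle about each station: (x + 6.0)² + (y + 137.2)² = 182.86²; (x + 49.0)² + (y − 34.3)² = 62.68²; (x + 67.3)² + (y + 130.1)² = 150.14².
Subtracting the DUG equation from the JRSC and HAWA equations removes the quadratic terms:
-86.0 x + 343.0 y = 14226.65
-122.6 x + 14.2 y = 13491.22
Solving the 2×2 system: x ≈ -108.4, y ≈ 14.3 km.

(-108.4, 14.3)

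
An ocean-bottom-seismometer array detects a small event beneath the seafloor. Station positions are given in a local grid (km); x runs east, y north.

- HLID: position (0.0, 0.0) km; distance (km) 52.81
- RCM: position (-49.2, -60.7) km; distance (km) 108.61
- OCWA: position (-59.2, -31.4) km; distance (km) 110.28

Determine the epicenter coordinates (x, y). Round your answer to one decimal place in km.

Circle about each station: x² + y² = 52.81²; (x + 49.2)² + (y + 60.7)² = 108.61²; (x + 59.2)² + (y + 31.4)² = 110.28².
Subtracting the HLID equation from the RCM and OCWA equations removes the quadratic terms:
-98.4 x − 121.4 y = -2902.11
-118.4 x − 62.8 y = -4882.18
Solving the 2×2 system: x ≈ 50.1, y ≈ -16.7 km.

(50.1, -16.7)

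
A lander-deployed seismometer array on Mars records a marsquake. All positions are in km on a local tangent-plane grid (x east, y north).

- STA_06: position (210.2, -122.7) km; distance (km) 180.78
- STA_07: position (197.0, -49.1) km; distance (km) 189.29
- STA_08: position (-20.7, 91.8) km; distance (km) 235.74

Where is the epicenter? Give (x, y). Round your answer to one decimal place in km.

(30.1, -138.4)

Circle about each station: (x − 210.2)² + (y + 122.7)² = 180.78²; (x − 197.0)² + (y + 49.1)² = 189.29²; (x + 20.7)² + (y − 91.8)² = 235.74².
Subtracting pairs of circle equations eliminates x²+y² and gives linear equations (the radical axes):
-26.4 x + 147.2 y = -21168.82
-461.8 x + 429.0 y = -73275.54
Solving the 2×2 system: x ≈ 30.1, y ≈ -138.4 km.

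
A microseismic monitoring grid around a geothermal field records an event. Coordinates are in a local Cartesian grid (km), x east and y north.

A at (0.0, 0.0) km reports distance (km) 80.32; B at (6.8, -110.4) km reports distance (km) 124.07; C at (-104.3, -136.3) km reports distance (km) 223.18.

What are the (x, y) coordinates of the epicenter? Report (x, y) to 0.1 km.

Circle about each station: x² + y² = 80.32²; (x − 6.8)² + (y + 110.4)² = 124.07²; (x + 104.3)² + (y + 136.3)² = 223.18².
Subtracting the A equation from the B and C equations removes the quadratic terms:
13.6 x − 220.8 y = 3292.34
-208.6 x − 272.6 y = -13901.83
Solving the 2×2 system: x ≈ 79.7, y ≈ -10.0 km.
Check against A (with the unrounded x, y): √(x²+y²) = 80.34 ≈ 80.32 km. ✓

79.7 km east, -10.0 km north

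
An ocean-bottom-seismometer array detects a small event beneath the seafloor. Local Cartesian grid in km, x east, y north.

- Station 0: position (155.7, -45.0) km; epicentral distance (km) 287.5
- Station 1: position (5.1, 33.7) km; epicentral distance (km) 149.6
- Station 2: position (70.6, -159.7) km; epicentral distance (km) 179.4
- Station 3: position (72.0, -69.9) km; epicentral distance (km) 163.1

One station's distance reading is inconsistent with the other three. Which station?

Station 0

Solve using three stations at a time. Using Station 1, Station 2, Station 3 (subtract circle equations pairwise → linear system) gives (x, y) ≈ (-90.7, -81.2).
Distances from that point to each station vs reported:
  Station 0: calculated 249.0 vs reported 287.5 → residual 38.5 km
  Station 1: calculated 149.6 vs reported 149.6 → residual 0.0 km
  Station 2: calculated 179.4 vs reported 179.4 → residual 0.0 km
  Station 3: calculated 163.1 vs reported 163.1 → residual 0.0 km
Station 1, Station 2, Station 3 are mutually consistent (residuals ≈ 0); Station 0 is off by 38.5 km.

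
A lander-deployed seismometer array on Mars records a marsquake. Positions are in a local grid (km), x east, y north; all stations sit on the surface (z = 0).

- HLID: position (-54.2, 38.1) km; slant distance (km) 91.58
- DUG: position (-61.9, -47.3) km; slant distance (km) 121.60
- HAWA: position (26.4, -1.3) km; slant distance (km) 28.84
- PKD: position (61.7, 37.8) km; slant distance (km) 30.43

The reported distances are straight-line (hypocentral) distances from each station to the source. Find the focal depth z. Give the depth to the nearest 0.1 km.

depth ≈ 9.0 km

Each station gives a sphere (x−x_i)² + (y−y_i)² + z² = d_i² (stations at z=0).
Subtracting the HLID sphere from DUG and HAWA: z² cancels, leaving linear equations in x and y:
-15.4 x − 170.8 y = -4720.01
161.2 x − 78.8 y = 3864.55
Solving: x ≈ 35.900, y ≈ 24.398 km (keep extra digits for the depth step; rounded: 35.9, 24.4).
Then from the HLID sphere: z² = 91.58² − (x + 54.2)² − (y − 38.1)² with x = 35.900, y = 24.398, so z ≈ 9.008 ≈ 9.0 km.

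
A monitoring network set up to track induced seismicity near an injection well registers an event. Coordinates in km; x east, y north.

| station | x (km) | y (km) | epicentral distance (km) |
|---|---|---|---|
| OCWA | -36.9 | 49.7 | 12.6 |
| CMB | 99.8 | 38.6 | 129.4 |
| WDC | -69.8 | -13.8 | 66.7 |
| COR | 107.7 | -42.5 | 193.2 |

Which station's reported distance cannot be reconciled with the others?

Solve using three stations at a time. Using OCWA, CMB, WDC (subtract circle equations pairwise → linear system) gives (x, y) ≈ (-29.6, 39.4).
Distances from that point to each station vs reported:
  OCWA: calculated 12.6 vs reported 12.6 → residual 0.0 km
  CMB: calculated 129.4 vs reported 129.4 → residual 0.0 km
  WDC: calculated 66.7 vs reported 66.7 → residual 0.0 km
  COR: calculated 159.9 vs reported 193.2 → residual 33.3 km
OCWA, CMB, WDC are mutually consistent (residuals ≈ 0); COR is off by 33.3 km.

COR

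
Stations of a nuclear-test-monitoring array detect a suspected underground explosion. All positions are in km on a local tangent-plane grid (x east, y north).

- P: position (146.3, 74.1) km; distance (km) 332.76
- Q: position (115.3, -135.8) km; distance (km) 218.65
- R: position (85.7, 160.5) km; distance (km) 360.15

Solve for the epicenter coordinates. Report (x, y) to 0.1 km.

x ≈ -103.1 km, y ≈ -146.2 km

Circle about each station: (x − 146.3)² + (y − 74.1)² = 332.76²; (x − 115.3)² + (y + 135.8)² = 218.65²; (x − 85.7)² + (y − 160.5)² = 360.15².
Subtracting pairs of circle equations eliminates x²+y² and gives linear equations (the radical axes):
-62.0 x − 419.8 y = 67762.63
-121.2 x + 172.8 y = -12768.56
Solving the 2×2 system: x ≈ -103.1, y ≈ -146.2 km.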